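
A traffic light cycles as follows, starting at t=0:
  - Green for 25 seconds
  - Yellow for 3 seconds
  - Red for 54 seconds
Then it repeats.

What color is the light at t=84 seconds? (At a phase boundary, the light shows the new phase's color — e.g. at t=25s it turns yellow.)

Answer: green

Derivation:
Cycle length = 25 + 3 + 54 = 82s
t = 84, phase_t = 84 mod 82 = 2
2 < 25 (green end) → GREEN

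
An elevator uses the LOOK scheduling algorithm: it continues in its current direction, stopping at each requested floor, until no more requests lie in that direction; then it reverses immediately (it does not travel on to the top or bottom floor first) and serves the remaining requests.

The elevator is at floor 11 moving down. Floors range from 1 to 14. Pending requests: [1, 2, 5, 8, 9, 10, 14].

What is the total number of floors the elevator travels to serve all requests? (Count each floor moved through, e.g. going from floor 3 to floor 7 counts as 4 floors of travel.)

Start at floor 11 moving down, LOOK stop order: [10, 9, 8, 5, 2, 1, 14]
  11 → 10: |10-11| = 1, total = 1
  10 → 9: |9-10| = 1, total = 2
  9 → 8: |8-9| = 1, total = 3
  8 → 5: |5-8| = 3, total = 6
  5 → 2: |2-5| = 3, total = 9
  2 → 1: |1-2| = 1, total = 10
  1 → 14: |14-1| = 13, total = 23

Answer: 23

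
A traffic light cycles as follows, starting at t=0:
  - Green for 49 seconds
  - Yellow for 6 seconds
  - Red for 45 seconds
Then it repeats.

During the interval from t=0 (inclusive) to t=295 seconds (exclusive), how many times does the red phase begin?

Answer: 3

Derivation:
Cycle = 49+6+45 = 100s
red phase starts at t = k*100 + 55 for k=0,1,2,...
Need k*100+55 < 295 → k < 2.400
k ∈ {0, ..., 2} → 3 starts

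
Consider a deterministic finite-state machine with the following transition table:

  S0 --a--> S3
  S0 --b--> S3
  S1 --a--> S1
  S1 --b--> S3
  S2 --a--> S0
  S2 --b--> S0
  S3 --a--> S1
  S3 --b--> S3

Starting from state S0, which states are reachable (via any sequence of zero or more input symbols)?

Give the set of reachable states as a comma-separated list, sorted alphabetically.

BFS from S0:
  visit S0: S0--a-->S3 (new), S0--b-->S3 (seen)
  visit S3: S3--a-->S1 (new), S3--b-->S3 (seen)
  visit S1: S1--a-->S1 (seen), S1--b-->S3 (seen)

Answer: S0, S1, S3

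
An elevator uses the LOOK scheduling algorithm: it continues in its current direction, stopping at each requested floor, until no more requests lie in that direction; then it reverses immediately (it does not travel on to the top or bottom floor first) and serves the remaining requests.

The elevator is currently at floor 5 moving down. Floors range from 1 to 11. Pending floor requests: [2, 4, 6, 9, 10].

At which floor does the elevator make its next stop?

Current floor: 5, direction: down
Requests above: [6, 9, 10]
Requests below: [2, 4]
Moving down and requests lie below → nearest below is max([2, 4]) = 4

Answer: 4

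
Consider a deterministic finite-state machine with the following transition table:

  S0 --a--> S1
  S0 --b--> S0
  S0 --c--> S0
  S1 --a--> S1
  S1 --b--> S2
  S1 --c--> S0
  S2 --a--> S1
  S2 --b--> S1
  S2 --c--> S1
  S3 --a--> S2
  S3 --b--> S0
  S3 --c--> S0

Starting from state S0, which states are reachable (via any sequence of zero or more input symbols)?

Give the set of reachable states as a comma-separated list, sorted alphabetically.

BFS from S0:
  visit S0: S0--a-->S1 (new), S0--b-->S0 (seen), S0--c-->S0 (seen)
  visit S1: S1--a-->S1 (seen), S1--b-->S2 (new), S1--c-->S0 (seen)
  visit S2: S2--a-->S1 (seen), S2--b-->S1 (seen), S2--c-->S1 (seen)

Answer: S0, S1, S2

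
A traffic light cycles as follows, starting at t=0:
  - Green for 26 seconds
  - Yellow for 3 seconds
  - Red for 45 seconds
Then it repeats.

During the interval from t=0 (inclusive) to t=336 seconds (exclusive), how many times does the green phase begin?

Cycle = 26+3+45 = 74s
green phase starts at t = k*74 + 0 for k=0,1,2,...
Need k*74+0 < 336 → k < 4.541
k ∈ {0, ..., 4} → 5 starts

Answer: 5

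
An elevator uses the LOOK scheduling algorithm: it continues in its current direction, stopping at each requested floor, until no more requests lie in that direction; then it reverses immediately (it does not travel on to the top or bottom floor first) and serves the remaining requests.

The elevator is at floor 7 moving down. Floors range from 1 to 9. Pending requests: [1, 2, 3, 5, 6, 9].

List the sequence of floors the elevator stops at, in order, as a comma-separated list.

Answer: 6, 5, 3, 2, 1, 9

Derivation:
Current: 7, moving DOWN
Serve below first (descending): [6, 5, 3, 2, 1]
Then reverse, serve above (ascending): [9]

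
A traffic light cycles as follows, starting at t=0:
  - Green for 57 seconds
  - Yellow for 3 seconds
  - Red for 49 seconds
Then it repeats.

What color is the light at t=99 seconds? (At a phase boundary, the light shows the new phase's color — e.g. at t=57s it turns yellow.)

Answer: red

Derivation:
Cycle length = 57 + 3 + 49 = 109s
t = 99, phase_t = 99 mod 109 = 99
99 >= 60 → RED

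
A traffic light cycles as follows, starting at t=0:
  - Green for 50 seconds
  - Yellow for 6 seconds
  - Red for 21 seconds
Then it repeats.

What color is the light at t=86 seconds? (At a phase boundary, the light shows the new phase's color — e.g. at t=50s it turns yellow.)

Answer: green

Derivation:
Cycle length = 50 + 6 + 21 = 77s
t = 86, phase_t = 86 mod 77 = 9
9 < 50 (green end) → GREEN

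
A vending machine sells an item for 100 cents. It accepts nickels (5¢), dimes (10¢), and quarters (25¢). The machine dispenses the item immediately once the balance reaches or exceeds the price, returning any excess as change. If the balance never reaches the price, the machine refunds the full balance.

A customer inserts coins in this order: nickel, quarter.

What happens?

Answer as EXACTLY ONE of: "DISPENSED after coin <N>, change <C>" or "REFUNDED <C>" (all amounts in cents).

Answer: REFUNDED 30

Derivation:
Price: 100¢
Coin 1 (nickel, 5¢): balance = 5¢
Coin 2 (quarter, 25¢): balance = 30¢
All coins inserted, balance 30¢ < price 100¢ → REFUND 30¢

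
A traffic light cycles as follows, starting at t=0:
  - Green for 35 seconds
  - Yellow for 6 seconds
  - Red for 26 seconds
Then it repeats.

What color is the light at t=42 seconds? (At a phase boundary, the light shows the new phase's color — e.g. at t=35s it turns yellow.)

Answer: red

Derivation:
Cycle length = 35 + 6 + 26 = 67s
t = 42, phase_t = 42 mod 67 = 42
42 >= 41 → RED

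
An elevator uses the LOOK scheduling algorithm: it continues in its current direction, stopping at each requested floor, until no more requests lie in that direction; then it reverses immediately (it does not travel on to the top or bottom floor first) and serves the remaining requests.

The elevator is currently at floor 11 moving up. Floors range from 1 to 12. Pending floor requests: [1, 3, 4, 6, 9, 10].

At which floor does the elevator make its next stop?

Answer: 10

Derivation:
Current floor: 11, direction: up
Requests above: []
Requests below: [1, 3, 4, 6, 9, 10]
Moving up but no requests above → reverse; nearest below is max([1, 3, 4, 6, 9, 10]) = 10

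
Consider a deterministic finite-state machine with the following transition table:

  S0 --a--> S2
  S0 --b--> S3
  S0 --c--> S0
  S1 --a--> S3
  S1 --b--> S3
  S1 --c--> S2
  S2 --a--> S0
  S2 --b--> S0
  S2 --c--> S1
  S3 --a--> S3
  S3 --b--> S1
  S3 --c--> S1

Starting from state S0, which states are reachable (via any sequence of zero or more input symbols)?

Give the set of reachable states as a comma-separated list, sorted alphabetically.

Answer: S0, S1, S2, S3

Derivation:
BFS from S0:
  visit S0: S0--a-->S2 (new), S0--b-->S3 (new), S0--c-->S0 (seen)
  visit S2: S2--a-->S0 (seen), S2--b-->S0 (seen), S2--c-->S1 (new)
  visit S3: S3--a-->S3 (seen), S3--b-->S1 (seen), S3--c-->S1 (seen)
  visit S1: S1--a-->S3 (seen), S1--b-->S3 (seen), S1--c-->S2 (seen)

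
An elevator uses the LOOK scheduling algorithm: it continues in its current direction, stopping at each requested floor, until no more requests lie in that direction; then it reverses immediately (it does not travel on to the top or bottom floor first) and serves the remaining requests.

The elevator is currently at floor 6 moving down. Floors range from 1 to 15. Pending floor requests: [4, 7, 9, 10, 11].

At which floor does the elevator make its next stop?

Current floor: 6, direction: down
Requests above: [7, 9, 10, 11]
Requests below: [4]
Moving down and requests lie below → nearest below is max([4]) = 4

Answer: 4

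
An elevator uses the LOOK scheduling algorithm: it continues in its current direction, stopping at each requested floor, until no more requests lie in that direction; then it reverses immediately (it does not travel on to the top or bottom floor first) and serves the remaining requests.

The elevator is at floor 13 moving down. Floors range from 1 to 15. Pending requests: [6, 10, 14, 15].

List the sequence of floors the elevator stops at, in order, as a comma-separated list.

Answer: 10, 6, 14, 15

Derivation:
Current: 13, moving DOWN
Serve below first (descending): [10, 6]
Then reverse, serve above (ascending): [14, 15]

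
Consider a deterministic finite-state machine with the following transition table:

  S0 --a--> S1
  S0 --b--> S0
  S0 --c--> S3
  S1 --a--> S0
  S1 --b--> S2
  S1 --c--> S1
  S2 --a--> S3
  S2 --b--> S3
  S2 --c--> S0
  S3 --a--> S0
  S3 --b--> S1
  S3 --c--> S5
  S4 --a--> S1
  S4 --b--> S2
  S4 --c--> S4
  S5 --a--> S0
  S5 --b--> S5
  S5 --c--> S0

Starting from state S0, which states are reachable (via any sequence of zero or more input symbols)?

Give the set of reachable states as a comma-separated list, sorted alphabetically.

Answer: S0, S1, S2, S3, S5

Derivation:
BFS from S0:
  visit S0: S0--a-->S1 (new), S0--b-->S0 (seen), S0--c-->S3 (new)
  visit S1: S1--a-->S0 (seen), S1--b-->S2 (new), S1--c-->S1 (seen)
  visit S3: S3--a-->S0 (seen), S3--b-->S1 (seen), S3--c-->S5 (new)
  visit S2: S2--a-->S3 (seen), S2--b-->S3 (seen), S2--c-->S0 (seen)
  visit S5: S5--a-->S0 (seen), S5--b-->S5 (seen), S5--c-->S0 (seen)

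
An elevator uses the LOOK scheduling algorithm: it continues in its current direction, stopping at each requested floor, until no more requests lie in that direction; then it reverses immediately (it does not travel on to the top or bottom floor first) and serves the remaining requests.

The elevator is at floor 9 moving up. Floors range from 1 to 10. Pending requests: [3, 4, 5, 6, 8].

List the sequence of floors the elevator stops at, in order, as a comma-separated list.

Current: 9, moving UP
Serve above first (ascending): []
Then reverse, serve below (descending): [8, 6, 5, 4, 3]

Answer: 8, 6, 5, 4, 3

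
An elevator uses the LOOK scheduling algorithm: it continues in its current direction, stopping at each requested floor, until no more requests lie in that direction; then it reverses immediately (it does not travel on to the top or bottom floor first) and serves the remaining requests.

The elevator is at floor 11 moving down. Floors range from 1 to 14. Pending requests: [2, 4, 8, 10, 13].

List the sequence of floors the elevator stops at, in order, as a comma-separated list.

Answer: 10, 8, 4, 2, 13

Derivation:
Current: 11, moving DOWN
Serve below first (descending): [10, 8, 4, 2]
Then reverse, serve above (ascending): [13]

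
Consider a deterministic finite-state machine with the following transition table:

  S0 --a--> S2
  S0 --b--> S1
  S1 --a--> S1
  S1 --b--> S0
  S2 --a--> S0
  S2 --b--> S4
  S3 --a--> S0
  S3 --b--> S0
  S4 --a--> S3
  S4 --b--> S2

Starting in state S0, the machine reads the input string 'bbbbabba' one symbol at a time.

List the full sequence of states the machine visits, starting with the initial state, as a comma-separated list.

Answer: S0, S1, S0, S1, S0, S2, S4, S2, S0

Derivation:
Start: S0
  read 'b': S0 --b--> S1
  read 'b': S1 --b--> S0
  read 'b': S0 --b--> S1
  read 'b': S1 --b--> S0
  read 'a': S0 --a--> S2
  read 'b': S2 --b--> S4
  read 'b': S4 --b--> S2
  read 'a': S2 --a--> S0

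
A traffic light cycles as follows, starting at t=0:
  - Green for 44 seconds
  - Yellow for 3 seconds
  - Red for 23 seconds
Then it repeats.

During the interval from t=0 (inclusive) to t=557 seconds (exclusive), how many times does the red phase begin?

Cycle = 44+3+23 = 70s
red phase starts at t = k*70 + 47 for k=0,1,2,...
Need k*70+47 < 557 → k < 7.286
k ∈ {0, ..., 7} → 8 starts

Answer: 8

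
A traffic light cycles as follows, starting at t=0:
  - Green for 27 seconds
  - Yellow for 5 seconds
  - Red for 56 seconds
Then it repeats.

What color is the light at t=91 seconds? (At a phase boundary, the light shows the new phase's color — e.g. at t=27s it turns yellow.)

Answer: green

Derivation:
Cycle length = 27 + 5 + 56 = 88s
t = 91, phase_t = 91 mod 88 = 3
3 < 27 (green end) → GREEN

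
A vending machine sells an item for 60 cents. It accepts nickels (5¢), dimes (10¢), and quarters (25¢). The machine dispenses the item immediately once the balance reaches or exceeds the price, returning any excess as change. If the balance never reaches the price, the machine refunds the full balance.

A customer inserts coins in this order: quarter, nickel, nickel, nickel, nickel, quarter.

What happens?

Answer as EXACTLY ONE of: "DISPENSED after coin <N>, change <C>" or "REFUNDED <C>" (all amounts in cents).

Answer: DISPENSED after coin 6, change 10

Derivation:
Price: 60¢
Coin 1 (quarter, 25¢): balance = 25¢
Coin 2 (nickel, 5¢): balance = 30¢
Coin 3 (nickel, 5¢): balance = 35¢
Coin 4 (nickel, 5¢): balance = 40¢
Coin 5 (nickel, 5¢): balance = 45¢
Coin 6 (quarter, 25¢): balance = 70¢
  → balance >= price → DISPENSE, change = 70 - 60 = 10¢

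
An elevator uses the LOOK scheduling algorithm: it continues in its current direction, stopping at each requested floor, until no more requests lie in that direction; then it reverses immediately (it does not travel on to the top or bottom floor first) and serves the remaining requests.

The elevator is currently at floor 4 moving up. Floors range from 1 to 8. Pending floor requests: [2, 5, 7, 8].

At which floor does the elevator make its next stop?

Current floor: 4, direction: up
Requests above: [5, 7, 8]
Requests below: [2]
Moving up and requests lie above → nearest above is min([5, 7, 8]) = 5

Answer: 5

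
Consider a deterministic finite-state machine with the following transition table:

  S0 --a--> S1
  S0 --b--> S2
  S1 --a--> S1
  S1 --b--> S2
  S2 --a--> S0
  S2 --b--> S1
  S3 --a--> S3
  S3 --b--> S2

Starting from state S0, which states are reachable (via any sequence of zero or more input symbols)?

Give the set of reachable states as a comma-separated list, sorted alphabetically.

Answer: S0, S1, S2

Derivation:
BFS from S0:
  visit S0: S0--a-->S1 (new), S0--b-->S2 (new)
  visit S1: S1--a-->S1 (seen), S1--b-->S2 (seen)
  visit S2: S2--a-->S0 (seen), S2--b-->S1 (seen)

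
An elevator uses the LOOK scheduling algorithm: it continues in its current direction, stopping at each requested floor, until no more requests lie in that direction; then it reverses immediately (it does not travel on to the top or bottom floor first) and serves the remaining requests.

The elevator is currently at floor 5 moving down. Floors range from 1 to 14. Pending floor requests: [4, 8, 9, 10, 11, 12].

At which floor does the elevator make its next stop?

Current floor: 5, direction: down
Requests above: [8, 9, 10, 11, 12]
Requests below: [4]
Moving down and requests lie below → nearest below is max([4]) = 4

Answer: 4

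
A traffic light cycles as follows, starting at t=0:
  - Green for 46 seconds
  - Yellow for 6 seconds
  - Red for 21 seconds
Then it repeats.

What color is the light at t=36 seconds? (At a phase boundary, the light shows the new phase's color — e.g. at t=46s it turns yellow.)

Answer: green

Derivation:
Cycle length = 46 + 6 + 21 = 73s
t = 36, phase_t = 36 mod 73 = 36
36 < 46 (green end) → GREEN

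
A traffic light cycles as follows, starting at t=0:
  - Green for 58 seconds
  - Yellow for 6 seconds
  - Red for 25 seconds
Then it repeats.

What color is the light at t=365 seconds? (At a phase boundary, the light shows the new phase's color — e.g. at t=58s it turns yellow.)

Answer: green

Derivation:
Cycle length = 58 + 6 + 25 = 89s
t = 365, phase_t = 365 mod 89 = 9
9 < 58 (green end) → GREEN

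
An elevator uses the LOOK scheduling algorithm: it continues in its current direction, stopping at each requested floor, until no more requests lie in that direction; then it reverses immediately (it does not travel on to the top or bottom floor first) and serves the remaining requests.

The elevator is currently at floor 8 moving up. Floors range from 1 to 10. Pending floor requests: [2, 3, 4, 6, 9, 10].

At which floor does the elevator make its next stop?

Current floor: 8, direction: up
Requests above: [9, 10]
Requests below: [2, 3, 4, 6]
Moving up and requests lie above → nearest above is min([9, 10]) = 9

Answer: 9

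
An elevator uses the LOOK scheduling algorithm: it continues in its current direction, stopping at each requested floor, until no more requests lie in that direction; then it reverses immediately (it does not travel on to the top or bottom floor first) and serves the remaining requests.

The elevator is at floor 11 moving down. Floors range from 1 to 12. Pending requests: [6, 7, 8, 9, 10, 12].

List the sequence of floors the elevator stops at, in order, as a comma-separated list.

Current: 11, moving DOWN
Serve below first (descending): [10, 9, 8, 7, 6]
Then reverse, serve above (ascending): [12]

Answer: 10, 9, 8, 7, 6, 12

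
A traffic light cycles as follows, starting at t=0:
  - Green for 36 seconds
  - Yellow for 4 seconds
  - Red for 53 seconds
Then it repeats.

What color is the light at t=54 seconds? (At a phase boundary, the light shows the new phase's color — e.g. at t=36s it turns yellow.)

Cycle length = 36 + 4 + 53 = 93s
t = 54, phase_t = 54 mod 93 = 54
54 >= 40 → RED

Answer: red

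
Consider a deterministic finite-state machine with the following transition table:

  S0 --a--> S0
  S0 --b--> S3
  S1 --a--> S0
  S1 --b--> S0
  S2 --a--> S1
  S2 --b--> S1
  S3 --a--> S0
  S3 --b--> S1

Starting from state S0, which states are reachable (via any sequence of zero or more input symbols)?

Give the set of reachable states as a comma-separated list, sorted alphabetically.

Answer: S0, S1, S3

Derivation:
BFS from S0:
  visit S0: S0--a-->S0 (seen), S0--b-->S3 (new)
  visit S3: S3--a-->S0 (seen), S3--b-->S1 (new)
  visit S1: S1--a-->S0 (seen), S1--b-->S0 (seen)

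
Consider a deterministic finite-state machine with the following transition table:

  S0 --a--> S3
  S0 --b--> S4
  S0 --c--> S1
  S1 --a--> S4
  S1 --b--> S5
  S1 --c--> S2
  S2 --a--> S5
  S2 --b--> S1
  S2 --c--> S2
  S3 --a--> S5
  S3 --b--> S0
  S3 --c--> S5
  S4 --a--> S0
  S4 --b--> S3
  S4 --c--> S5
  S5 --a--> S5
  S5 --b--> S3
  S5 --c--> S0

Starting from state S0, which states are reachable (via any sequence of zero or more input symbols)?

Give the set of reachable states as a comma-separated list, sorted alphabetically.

BFS from S0:
  visit S0: S0--a-->S3 (new), S0--b-->S4 (new), S0--c-->S1 (new)
  visit S3: S3--a-->S5 (new), S3--b-->S0 (seen), S3--c-->S5 (seen)
  visit S4: S4--a-->S0 (seen), S4--b-->S3 (seen), S4--c-->S5 (seen)
  visit S1: S1--a-->S4 (seen), S1--b-->S5 (seen), S1--c-->S2 (new)
  visit S5: S5--a-->S5 (seen), S5--b-->S3 (seen), S5--c-->S0 (seen)
  visit S2: S2--a-->S5 (seen), S2--b-->S1 (seen), S2--c-->S2 (seen)

Answer: S0, S1, S2, S3, S4, S5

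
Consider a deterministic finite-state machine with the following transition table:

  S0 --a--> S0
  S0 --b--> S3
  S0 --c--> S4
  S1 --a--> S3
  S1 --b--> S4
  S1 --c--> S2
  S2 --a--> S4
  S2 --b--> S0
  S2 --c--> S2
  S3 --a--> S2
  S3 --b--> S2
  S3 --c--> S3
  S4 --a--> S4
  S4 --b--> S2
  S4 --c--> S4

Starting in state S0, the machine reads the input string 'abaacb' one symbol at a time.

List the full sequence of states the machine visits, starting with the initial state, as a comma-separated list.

Start: S0
  read 'a': S0 --a--> S0
  read 'b': S0 --b--> S3
  read 'a': S3 --a--> S2
  read 'a': S2 --a--> S4
  read 'c': S4 --c--> S4
  read 'b': S4 --b--> S2

Answer: S0, S0, S3, S2, S4, S4, S2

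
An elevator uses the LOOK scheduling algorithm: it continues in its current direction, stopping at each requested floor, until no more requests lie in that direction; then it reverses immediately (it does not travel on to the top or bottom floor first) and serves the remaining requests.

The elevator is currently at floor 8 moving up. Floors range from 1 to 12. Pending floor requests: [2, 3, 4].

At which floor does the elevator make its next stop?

Answer: 4

Derivation:
Current floor: 8, direction: up
Requests above: []
Requests below: [2, 3, 4]
Moving up but no requests above → reverse; nearest below is max([2, 3, 4]) = 4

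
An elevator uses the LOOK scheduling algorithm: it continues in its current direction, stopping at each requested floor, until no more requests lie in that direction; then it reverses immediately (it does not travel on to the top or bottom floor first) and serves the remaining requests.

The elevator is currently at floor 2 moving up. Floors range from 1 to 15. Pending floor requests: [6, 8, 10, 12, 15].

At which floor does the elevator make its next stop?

Answer: 6

Derivation:
Current floor: 2, direction: up
Requests above: [6, 8, 10, 12, 15]
Requests below: []
Moving up and requests lie above → nearest above is min([6, 8, 10, 12, 15]) = 6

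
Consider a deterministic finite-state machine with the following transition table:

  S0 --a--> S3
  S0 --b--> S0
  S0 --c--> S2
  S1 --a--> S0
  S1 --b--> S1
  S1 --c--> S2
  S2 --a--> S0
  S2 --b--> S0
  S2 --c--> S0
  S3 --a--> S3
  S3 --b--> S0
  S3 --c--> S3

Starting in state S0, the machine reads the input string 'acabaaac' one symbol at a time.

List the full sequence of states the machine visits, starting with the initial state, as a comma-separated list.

Start: S0
  read 'a': S0 --a--> S3
  read 'c': S3 --c--> S3
  read 'a': S3 --a--> S3
  read 'b': S3 --b--> S0
  read 'a': S0 --a--> S3
  read 'a': S3 --a--> S3
  read 'a': S3 --a--> S3
  read 'c': S3 --c--> S3

Answer: S0, S3, S3, S3, S0, S3, S3, S3, S3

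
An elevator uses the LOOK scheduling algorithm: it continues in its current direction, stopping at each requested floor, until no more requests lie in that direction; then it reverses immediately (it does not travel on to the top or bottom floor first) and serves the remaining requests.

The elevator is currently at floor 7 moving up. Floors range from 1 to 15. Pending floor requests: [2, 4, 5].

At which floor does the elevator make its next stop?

Answer: 5

Derivation:
Current floor: 7, direction: up
Requests above: []
Requests below: [2, 4, 5]
Moving up but no requests above → reverse; nearest below is max([2, 4, 5]) = 5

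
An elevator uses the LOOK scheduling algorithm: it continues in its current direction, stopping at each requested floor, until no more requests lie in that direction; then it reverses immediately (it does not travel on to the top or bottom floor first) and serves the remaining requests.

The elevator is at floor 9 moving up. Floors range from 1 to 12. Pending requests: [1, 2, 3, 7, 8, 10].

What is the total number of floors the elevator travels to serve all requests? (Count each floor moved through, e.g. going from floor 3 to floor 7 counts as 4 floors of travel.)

Answer: 10

Derivation:
Start at floor 9 moving up, LOOK stop order: [10, 8, 7, 3, 2, 1]
  9 → 10: |10-9| = 1, total = 1
  10 → 8: |8-10| = 2, total = 3
  8 → 7: |7-8| = 1, total = 4
  7 → 3: |3-7| = 4, total = 8
  3 → 2: |2-3| = 1, total = 9
  2 → 1: |1-2| = 1, total = 10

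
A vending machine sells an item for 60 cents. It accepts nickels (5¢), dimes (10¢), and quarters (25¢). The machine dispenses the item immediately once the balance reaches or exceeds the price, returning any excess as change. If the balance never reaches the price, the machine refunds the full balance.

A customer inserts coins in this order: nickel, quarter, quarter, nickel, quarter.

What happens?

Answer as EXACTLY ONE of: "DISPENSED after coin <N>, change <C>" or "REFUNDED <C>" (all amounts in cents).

Price: 60¢
Coin 1 (nickel, 5¢): balance = 5¢
Coin 2 (quarter, 25¢): balance = 30¢
Coin 3 (quarter, 25¢): balance = 55¢
Coin 4 (nickel, 5¢): balance = 60¢
  → balance >= price → DISPENSE, change = 60 - 60 = 0¢

Answer: DISPENSED after coin 4, change 0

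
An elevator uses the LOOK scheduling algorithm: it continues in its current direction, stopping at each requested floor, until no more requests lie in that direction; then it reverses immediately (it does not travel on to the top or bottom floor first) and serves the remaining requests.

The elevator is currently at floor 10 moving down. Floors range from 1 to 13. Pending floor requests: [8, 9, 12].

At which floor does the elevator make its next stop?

Current floor: 10, direction: down
Requests above: [12]
Requests below: [8, 9]
Moving down and requests lie below → nearest below is max([8, 9]) = 9

Answer: 9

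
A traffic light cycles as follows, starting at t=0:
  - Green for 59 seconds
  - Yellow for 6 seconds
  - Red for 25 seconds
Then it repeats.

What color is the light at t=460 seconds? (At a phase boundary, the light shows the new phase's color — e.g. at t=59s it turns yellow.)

Answer: green

Derivation:
Cycle length = 59 + 6 + 25 = 90s
t = 460, phase_t = 460 mod 90 = 10
10 < 59 (green end) → GREEN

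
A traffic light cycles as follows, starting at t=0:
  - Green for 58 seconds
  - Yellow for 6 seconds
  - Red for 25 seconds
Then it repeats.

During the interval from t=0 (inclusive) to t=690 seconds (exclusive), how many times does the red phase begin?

Answer: 8

Derivation:
Cycle = 58+6+25 = 89s
red phase starts at t = k*89 + 64 for k=0,1,2,...
Need k*89+64 < 690 → k < 7.034
k ∈ {0, ..., 7} → 8 starts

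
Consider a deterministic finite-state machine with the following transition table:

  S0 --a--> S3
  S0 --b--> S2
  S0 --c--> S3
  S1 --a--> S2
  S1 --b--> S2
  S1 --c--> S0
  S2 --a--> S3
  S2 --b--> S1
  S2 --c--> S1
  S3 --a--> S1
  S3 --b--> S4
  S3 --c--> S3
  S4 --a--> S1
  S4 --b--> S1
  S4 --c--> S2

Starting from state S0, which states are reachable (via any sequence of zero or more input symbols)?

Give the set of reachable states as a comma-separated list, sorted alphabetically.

Answer: S0, S1, S2, S3, S4

Derivation:
BFS from S0:
  visit S0: S0--a-->S3 (new), S0--b-->S2 (new), S0--c-->S3 (seen)
  visit S3: S3--a-->S1 (new), S3--b-->S4 (new), S3--c-->S3 (seen)
  visit S2: S2--a-->S3 (seen), S2--b-->S1 (seen), S2--c-->S1 (seen)
  visit S1: S1--a-->S2 (seen), S1--b-->S2 (seen), S1--c-->S0 (seen)
  visit S4: S4--a-->S1 (seen), S4--b-->S1 (seen), S4--c-->S2 (seen)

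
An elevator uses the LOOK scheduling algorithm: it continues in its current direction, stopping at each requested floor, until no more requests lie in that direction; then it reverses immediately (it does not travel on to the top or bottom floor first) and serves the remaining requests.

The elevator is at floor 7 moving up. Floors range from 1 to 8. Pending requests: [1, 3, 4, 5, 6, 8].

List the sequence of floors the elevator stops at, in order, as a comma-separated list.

Answer: 8, 6, 5, 4, 3, 1

Derivation:
Current: 7, moving UP
Serve above first (ascending): [8]
Then reverse, serve below (descending): [6, 5, 4, 3, 1]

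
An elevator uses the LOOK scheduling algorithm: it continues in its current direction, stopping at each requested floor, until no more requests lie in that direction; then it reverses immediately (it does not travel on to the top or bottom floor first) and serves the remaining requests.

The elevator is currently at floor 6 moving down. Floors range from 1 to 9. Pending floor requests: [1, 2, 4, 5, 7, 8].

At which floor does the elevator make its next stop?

Answer: 5

Derivation:
Current floor: 6, direction: down
Requests above: [7, 8]
Requests below: [1, 2, 4, 5]
Moving down and requests lie below → nearest below is max([1, 2, 4, 5]) = 5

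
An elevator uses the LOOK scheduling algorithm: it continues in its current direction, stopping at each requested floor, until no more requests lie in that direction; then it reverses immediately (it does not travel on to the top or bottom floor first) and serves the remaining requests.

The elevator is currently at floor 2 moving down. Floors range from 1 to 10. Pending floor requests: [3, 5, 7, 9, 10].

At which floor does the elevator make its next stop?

Answer: 3

Derivation:
Current floor: 2, direction: down
Requests above: [3, 5, 7, 9, 10]
Requests below: []
Moving down but no requests below → reverse; nearest above is min([3, 5, 7, 9, 10]) = 3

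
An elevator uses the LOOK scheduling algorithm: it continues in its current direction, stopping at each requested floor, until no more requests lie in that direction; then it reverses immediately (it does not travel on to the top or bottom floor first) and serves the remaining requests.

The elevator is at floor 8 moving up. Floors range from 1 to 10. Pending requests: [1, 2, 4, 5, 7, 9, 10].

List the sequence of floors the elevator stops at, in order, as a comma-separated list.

Current: 8, moving UP
Serve above first (ascending): [9, 10]
Then reverse, serve below (descending): [7, 5, 4, 2, 1]

Answer: 9, 10, 7, 5, 4, 2, 1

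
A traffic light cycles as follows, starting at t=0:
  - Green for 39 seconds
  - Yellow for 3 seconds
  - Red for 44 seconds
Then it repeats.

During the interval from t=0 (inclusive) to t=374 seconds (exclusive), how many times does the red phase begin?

Answer: 4

Derivation:
Cycle = 39+3+44 = 86s
red phase starts at t = k*86 + 42 for k=0,1,2,...
Need k*86+42 < 374 → k < 3.860
k ∈ {0, ..., 3} → 4 starts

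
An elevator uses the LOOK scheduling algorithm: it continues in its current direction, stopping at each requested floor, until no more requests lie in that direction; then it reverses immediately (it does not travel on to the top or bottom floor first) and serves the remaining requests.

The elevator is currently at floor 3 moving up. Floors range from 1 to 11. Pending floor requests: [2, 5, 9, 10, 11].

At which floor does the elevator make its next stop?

Current floor: 3, direction: up
Requests above: [5, 9, 10, 11]
Requests below: [2]
Moving up and requests lie above → nearest above is min([5, 9, 10, 11]) = 5

Answer: 5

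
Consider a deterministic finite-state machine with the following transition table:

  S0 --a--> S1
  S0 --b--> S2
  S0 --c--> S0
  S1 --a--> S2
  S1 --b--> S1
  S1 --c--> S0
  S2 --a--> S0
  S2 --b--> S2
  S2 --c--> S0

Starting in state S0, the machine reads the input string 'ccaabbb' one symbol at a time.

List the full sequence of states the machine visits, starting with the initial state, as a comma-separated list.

Answer: S0, S0, S0, S1, S2, S2, S2, S2

Derivation:
Start: S0
  read 'c': S0 --c--> S0
  read 'c': S0 --c--> S0
  read 'a': S0 --a--> S1
  read 'a': S1 --a--> S2
  read 'b': S2 --b--> S2
  read 'b': S2 --b--> S2
  read 'b': S2 --b--> S2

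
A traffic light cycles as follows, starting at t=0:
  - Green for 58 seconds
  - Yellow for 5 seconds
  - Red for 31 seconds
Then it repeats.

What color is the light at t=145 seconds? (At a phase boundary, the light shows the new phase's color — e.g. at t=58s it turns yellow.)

Answer: green

Derivation:
Cycle length = 58 + 5 + 31 = 94s
t = 145, phase_t = 145 mod 94 = 51
51 < 58 (green end) → GREEN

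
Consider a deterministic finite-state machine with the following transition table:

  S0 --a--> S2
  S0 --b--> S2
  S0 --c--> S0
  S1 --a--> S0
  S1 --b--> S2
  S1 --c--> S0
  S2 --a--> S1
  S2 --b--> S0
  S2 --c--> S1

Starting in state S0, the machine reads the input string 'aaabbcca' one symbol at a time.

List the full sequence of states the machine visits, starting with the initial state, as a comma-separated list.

Answer: S0, S2, S1, S0, S2, S0, S0, S0, S2

Derivation:
Start: S0
  read 'a': S0 --a--> S2
  read 'a': S2 --a--> S1
  read 'a': S1 --a--> S0
  read 'b': S0 --b--> S2
  read 'b': S2 --b--> S0
  read 'c': S0 --c--> S0
  read 'c': S0 --c--> S0
  read 'a': S0 --a--> S2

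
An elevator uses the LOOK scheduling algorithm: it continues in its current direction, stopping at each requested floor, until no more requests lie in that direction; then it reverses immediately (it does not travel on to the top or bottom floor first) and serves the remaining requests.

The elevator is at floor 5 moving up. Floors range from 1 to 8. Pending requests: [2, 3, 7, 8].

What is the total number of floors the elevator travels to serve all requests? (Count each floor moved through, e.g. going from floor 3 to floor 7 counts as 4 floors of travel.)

Start at floor 5 moving up, LOOK stop order: [7, 8, 3, 2]
  5 → 7: |7-5| = 2, total = 2
  7 → 8: |8-7| = 1, total = 3
  8 → 3: |3-8| = 5, total = 8
  3 → 2: |2-3| = 1, total = 9

Answer: 9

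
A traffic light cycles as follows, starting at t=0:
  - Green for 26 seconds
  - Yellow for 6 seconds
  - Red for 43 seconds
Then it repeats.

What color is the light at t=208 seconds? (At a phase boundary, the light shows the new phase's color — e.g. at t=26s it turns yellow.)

Answer: red

Derivation:
Cycle length = 26 + 6 + 43 = 75s
t = 208, phase_t = 208 mod 75 = 58
58 >= 32 → RED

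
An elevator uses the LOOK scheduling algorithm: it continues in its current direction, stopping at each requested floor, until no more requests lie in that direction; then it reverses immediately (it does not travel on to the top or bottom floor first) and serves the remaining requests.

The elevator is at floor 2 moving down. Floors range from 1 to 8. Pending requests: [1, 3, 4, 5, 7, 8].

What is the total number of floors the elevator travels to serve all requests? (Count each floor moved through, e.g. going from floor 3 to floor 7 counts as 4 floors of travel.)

Start at floor 2 moving down, LOOK stop order: [1, 3, 4, 5, 7, 8]
  2 → 1: |1-2| = 1, total = 1
  1 → 3: |3-1| = 2, total = 3
  3 → 4: |4-3| = 1, total = 4
  4 → 5: |5-4| = 1, total = 5
  5 → 7: |7-5| = 2, total = 7
  7 → 8: |8-7| = 1, total = 8

Answer: 8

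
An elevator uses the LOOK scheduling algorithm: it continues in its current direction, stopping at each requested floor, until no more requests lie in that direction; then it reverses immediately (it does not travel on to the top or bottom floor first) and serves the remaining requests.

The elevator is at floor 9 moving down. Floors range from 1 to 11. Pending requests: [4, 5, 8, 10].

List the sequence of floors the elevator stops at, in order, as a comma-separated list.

Current: 9, moving DOWN
Serve below first (descending): [8, 5, 4]
Then reverse, serve above (ascending): [10]

Answer: 8, 5, 4, 10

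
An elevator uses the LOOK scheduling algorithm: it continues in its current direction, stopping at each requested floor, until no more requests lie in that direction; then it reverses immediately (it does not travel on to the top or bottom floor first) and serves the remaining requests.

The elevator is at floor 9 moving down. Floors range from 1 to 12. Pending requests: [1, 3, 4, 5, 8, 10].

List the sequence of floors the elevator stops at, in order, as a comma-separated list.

Current: 9, moving DOWN
Serve below first (descending): [8, 5, 4, 3, 1]
Then reverse, serve above (ascending): [10]

Answer: 8, 5, 4, 3, 1, 10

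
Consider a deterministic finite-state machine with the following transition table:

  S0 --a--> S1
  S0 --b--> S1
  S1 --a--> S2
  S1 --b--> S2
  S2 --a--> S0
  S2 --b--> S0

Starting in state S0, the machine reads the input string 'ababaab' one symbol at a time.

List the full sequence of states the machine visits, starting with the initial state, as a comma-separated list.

Answer: S0, S1, S2, S0, S1, S2, S0, S1

Derivation:
Start: S0
  read 'a': S0 --a--> S1
  read 'b': S1 --b--> S2
  read 'a': S2 --a--> S0
  read 'b': S0 --b--> S1
  read 'a': S1 --a--> S2
  read 'a': S2 --a--> S0
  read 'b': S0 --b--> S1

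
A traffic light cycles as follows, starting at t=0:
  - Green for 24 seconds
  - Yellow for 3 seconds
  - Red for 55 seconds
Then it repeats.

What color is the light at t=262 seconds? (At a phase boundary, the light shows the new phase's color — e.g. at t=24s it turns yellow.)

Answer: green

Derivation:
Cycle length = 24 + 3 + 55 = 82s
t = 262, phase_t = 262 mod 82 = 16
16 < 24 (green end) → GREEN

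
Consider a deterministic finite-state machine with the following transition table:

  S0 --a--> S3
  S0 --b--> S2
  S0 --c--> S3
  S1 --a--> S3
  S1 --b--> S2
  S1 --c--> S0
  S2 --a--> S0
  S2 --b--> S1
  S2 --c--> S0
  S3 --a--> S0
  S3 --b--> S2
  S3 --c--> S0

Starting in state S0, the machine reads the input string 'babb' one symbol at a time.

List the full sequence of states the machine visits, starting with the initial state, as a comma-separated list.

Answer: S0, S2, S0, S2, S1

Derivation:
Start: S0
  read 'b': S0 --b--> S2
  read 'a': S2 --a--> S0
  read 'b': S0 --b--> S2
  read 'b': S2 --b--> S1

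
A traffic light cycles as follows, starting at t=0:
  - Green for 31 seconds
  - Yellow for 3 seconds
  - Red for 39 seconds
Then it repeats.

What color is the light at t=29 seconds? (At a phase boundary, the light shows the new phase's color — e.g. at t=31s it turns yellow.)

Answer: green

Derivation:
Cycle length = 31 + 3 + 39 = 73s
t = 29, phase_t = 29 mod 73 = 29
29 < 31 (green end) → GREEN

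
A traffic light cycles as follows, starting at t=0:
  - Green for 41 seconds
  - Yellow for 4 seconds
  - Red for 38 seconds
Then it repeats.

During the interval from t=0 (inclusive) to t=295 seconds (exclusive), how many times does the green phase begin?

Cycle = 41+4+38 = 83s
green phase starts at t = k*83 + 0 for k=0,1,2,...
Need k*83+0 < 295 → k < 3.554
k ∈ {0, ..., 3} → 4 starts

Answer: 4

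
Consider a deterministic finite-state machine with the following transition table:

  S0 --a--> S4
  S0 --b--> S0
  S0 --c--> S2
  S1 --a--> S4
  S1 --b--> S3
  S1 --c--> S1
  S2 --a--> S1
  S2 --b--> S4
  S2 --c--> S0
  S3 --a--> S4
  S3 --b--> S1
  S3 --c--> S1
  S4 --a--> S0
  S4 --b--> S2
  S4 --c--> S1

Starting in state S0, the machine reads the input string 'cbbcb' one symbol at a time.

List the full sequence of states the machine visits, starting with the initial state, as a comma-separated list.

Answer: S0, S2, S4, S2, S0, S0

Derivation:
Start: S0
  read 'c': S0 --c--> S2
  read 'b': S2 --b--> S4
  read 'b': S4 --b--> S2
  read 'c': S2 --c--> S0
  read 'b': S0 --b--> S0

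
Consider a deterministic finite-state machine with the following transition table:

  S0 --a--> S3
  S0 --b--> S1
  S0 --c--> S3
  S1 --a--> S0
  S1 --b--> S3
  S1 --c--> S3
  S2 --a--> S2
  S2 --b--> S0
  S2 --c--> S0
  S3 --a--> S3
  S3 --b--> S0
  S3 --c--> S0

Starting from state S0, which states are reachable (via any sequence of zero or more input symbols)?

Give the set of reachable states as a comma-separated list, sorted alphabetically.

Answer: S0, S1, S3

Derivation:
BFS from S0:
  visit S0: S0--a-->S3 (new), S0--b-->S1 (new), S0--c-->S3 (seen)
  visit S3: S3--a-->S3 (seen), S3--b-->S0 (seen), S3--c-->S0 (seen)
  visit S1: S1--a-->S0 (seen), S1--b-->S3 (seen), S1--c-->S3 (seen)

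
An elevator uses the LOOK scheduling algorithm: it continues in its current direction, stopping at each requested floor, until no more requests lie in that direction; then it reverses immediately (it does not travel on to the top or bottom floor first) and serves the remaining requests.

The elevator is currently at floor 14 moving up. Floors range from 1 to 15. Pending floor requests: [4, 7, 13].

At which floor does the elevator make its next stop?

Answer: 13

Derivation:
Current floor: 14, direction: up
Requests above: []
Requests below: [4, 7, 13]
Moving up but no requests above → reverse; nearest below is max([4, 7, 13]) = 13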